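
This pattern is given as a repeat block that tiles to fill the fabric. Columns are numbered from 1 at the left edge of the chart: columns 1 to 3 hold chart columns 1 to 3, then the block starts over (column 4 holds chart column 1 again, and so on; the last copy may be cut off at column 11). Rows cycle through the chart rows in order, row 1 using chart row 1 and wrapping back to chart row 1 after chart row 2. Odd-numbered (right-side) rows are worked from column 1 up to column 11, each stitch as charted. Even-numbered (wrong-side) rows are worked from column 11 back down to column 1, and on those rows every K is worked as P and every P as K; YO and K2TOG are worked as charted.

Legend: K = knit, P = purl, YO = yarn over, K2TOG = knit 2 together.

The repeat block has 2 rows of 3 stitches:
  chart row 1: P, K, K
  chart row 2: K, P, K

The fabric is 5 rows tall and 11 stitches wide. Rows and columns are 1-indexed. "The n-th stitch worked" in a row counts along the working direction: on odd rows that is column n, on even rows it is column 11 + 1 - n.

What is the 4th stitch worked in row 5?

Row 5 uses chart row ((5-1) mod 2)+1 = 1. Row 5 is odd, so RS.
Chart row 1 tiled across columns 1-11: P K K P K K P K K P K
RS row: no reversal, no swap; stitch n worked = column n.
Counting 4 along the worked row gives P.

Stitch:
P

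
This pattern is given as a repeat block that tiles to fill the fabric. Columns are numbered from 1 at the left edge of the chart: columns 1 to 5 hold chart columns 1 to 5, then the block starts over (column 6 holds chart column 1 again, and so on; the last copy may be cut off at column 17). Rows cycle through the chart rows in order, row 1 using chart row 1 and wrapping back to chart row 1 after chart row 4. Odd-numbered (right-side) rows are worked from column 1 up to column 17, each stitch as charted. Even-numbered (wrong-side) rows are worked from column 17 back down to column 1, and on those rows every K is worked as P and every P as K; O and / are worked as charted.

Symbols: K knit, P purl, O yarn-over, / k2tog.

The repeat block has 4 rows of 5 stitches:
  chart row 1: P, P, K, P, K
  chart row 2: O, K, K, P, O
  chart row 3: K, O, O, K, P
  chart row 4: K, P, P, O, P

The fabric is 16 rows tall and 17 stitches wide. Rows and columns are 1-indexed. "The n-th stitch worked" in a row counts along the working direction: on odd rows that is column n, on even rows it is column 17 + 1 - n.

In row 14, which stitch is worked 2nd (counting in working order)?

For row 14: chart row = ((14-1) mod 4) + 1 = 2; this is a WS (even) row.
Chart row 2 tiled across columns 1-17: O K K P O O K K P O O K K P O O K
Wrong side: read the tiled row from column 17 down to 1 and exchange K with P (leave O, /).
Row 14 as worked: P O O K P P O O K P P O O K P P O
The 2nd stitch worked is O.

Result:
O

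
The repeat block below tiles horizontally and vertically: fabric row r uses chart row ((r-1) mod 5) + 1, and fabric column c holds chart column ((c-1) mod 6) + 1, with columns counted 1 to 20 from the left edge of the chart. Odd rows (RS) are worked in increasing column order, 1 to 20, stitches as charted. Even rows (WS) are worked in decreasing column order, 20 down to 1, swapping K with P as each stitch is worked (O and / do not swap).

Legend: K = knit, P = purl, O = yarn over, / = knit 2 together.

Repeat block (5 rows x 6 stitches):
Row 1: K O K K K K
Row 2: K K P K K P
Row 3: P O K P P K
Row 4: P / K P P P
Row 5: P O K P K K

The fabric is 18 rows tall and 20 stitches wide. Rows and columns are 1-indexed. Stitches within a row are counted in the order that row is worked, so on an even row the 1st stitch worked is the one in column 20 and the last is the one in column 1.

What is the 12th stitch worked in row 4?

Result:
P

Derivation:
Row 4 uses chart row ((4-1) mod 5)+1 = 4. Row 4 is even, so WS.
Chart row 4 tiled across columns 1-20: P / K P P P P / K P P P P / K P P P P /
WS: work from column 20 back to column 1 (reverse the tiled row), swapping K<->P (O and / unchanged).
Row 4 as worked: / K K K K P / K K K K P / K K K K P / K
Stitch 12 in working order -> P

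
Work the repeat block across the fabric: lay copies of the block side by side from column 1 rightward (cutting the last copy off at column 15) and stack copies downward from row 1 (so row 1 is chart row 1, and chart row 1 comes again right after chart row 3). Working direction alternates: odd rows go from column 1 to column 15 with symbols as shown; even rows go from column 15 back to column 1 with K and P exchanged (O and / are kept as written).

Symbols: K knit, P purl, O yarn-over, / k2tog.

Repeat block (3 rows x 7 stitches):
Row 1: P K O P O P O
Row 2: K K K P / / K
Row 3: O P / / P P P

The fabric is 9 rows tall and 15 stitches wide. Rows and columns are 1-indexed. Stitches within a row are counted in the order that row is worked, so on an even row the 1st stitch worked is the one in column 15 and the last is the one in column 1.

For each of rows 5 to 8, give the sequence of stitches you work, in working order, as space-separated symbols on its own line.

Result:
K K K P / / K K K K P / / K K
O K K K / / K O K K K / / K O
P K O P O P O P K O P O P O P
P P / / K P P P P / / K P P P

Derivation:
Row 5: chart row 2, RS - tile across columns 1-15 and work as-is.
Row 6: chart row 3, WS - tiled (columns 1-15): O P / / P P P O P / / P P P O; work from column 15 back to 1 with K<->P swapped.
Row 7: chart row 1, RS - tile across columns 1-15 and work as-is.
Row 8: chart row 2, WS - tiled (columns 1-15): K K K P / / K K K K P / / K K; work from column 15 back to 1 with K<->P swapped.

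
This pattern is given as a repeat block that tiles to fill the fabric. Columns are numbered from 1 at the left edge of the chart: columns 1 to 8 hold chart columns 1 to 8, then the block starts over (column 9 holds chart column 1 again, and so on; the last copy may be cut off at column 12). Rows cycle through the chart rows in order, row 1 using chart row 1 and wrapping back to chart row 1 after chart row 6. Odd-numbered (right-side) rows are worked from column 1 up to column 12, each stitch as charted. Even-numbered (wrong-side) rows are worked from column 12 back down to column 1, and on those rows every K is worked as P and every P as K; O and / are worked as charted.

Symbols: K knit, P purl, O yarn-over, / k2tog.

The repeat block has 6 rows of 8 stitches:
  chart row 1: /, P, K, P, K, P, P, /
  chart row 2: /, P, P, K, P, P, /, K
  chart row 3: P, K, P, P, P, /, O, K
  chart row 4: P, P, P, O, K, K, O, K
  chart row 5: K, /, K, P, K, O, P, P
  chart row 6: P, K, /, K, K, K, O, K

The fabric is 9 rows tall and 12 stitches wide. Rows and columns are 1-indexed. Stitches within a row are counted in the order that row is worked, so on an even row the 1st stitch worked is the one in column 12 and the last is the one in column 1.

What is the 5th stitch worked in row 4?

Row 4 uses chart row ((4-1) mod 6)+1 = 4. Row 4 is even, so WS.
Chart row 4 tiled across columns 1-12: P P P O K K O K P P P O
Wrong side: read the tiled row from column 12 down to 1 and exchange K with P (leave O, /).
Row 4 as worked: O K K K P O P P O K K K
Stitch 5 in working order -> P

== STITCH ==
P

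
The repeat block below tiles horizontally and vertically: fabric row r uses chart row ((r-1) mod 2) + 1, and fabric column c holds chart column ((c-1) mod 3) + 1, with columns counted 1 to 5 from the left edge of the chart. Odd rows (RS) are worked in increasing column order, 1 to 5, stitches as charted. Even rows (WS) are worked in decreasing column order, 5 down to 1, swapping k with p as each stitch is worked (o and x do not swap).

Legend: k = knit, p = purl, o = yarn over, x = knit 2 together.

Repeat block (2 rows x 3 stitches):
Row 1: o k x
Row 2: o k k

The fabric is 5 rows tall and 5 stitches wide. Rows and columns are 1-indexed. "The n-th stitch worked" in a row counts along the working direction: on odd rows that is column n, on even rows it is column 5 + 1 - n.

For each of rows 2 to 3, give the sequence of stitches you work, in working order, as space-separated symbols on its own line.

Result:
p o p p o
o k x o k

Derivation:
Row 2: chart row 2, WS - tiled (columns 1-5): o k k o k; work from column 5 back to 1 with k<->p swapped.
Row 3: chart row 1, RS - tile across columns 1-5 and work as-is.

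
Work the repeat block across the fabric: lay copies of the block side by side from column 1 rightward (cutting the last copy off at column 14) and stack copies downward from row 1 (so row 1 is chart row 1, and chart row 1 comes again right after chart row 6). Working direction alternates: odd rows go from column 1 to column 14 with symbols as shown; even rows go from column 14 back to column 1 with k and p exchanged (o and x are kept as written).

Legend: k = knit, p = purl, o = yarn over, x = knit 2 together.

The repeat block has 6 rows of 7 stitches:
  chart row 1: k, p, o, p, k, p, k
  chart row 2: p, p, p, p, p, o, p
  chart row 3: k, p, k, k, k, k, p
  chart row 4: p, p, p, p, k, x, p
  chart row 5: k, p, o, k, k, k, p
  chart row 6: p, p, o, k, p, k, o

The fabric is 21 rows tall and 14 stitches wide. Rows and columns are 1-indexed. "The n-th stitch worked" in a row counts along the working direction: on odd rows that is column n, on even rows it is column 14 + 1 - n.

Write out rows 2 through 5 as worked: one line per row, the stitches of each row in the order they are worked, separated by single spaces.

Rows as worked:
k o k k k k k k o k k k k k
k p k k k k p k p k k k k p
k x p k k k k k x p k k k k
k p o k k k p k p o k k k p

Derivation:
Row 2: chart row 2, WS - tiled (columns 1-14): p p p p p o p p p p p p o p; work from column 14 back to 1 with k<->p swapped.
Row 3: chart row 3, RS - tile across columns 1-14 and work as-is.
Row 4: chart row 4, WS - tiled (columns 1-14): p p p p k x p p p p p k x p; work from column 14 back to 1 with k<->p swapped.
Row 5: chart row 5, RS - tile across columns 1-14 and work as-is.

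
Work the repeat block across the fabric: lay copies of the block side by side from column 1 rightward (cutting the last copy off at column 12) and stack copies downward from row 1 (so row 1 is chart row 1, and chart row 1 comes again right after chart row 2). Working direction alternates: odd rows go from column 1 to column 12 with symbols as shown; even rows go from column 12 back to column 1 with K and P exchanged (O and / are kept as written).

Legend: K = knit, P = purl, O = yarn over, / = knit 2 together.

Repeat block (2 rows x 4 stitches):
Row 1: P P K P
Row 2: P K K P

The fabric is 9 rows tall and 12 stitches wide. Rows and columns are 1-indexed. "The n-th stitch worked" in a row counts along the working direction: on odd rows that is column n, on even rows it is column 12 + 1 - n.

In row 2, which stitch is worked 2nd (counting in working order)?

Row 2: (2-1) mod 2 = 1, so use chart row 2. Even row -> WS.
Chart row 2 tiled across columns 1-12: P K K P P K K P P K K P
WS row: flip the tiled sequence (start at column 12) and apply K<->P; O and / stay.
Row 2 as worked: K P P K K P P K K P P K
The 2nd stitch worked is P.

Stitch:
P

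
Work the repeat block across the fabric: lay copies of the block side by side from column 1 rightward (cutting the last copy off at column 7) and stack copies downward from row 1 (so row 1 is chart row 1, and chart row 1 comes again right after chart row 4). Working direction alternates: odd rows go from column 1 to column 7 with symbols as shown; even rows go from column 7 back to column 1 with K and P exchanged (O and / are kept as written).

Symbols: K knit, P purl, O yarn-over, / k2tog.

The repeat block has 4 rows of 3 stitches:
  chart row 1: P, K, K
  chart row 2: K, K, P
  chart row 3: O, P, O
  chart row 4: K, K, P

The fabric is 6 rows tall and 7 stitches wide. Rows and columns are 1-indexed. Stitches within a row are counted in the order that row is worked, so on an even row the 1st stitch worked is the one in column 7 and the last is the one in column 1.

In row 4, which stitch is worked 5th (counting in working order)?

Stitch:
K

Derivation:
Row 4: (4-1) mod 4 = 3, so use chart row 4. Even row -> WS.
Chart row 4 tiled across columns 1-7: K K P K K P K
WS row: flip the tiled sequence (start at column 7) and apply K<->P; O and / stay.
Row 4 as worked: P K P P K P P
The 5th stitch worked is K.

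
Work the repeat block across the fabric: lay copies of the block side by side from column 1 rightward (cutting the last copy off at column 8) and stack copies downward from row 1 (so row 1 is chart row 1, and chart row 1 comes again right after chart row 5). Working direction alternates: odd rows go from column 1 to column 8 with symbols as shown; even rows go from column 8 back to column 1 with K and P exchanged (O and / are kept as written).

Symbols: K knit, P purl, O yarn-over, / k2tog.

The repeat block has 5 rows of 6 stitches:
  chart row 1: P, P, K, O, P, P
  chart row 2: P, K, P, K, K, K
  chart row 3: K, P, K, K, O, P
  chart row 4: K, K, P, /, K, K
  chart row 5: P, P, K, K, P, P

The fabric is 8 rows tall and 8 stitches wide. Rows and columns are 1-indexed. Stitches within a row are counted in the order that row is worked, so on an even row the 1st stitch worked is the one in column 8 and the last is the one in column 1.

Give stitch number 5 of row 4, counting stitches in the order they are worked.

Row 4: (4-1) mod 5 = 3, so use chart row 4. Even row -> WS.
Chart row 4 tiled across columns 1-8: K K P / K K K K
WS: work from column 8 back to column 1 (reverse the tiled row), swapping K<->P (O and / unchanged).
Row 4 as worked: P P P P / K P P
The 5th stitch worked is /.

== STITCH ==
/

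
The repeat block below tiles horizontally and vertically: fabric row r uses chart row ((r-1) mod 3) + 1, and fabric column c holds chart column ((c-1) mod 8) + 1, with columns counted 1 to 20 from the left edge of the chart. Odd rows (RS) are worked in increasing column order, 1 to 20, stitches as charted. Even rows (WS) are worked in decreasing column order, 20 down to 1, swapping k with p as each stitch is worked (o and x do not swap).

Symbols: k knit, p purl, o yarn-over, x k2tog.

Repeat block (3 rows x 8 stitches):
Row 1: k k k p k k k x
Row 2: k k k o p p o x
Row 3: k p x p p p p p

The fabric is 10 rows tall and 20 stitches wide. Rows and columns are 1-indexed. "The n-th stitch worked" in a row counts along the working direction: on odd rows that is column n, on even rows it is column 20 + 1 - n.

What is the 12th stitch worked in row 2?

Row 2 uses chart row ((2-1) mod 3)+1 = 2. Row 2 is even, so WS.
Chart row 2 tiled across columns 1-20: k k k o p p o x k k k o p p o x k k k o
Wrong side: read the tiled row from column 20 down to 1 and exchange k with p (leave o, x).
Row 2 as worked: o p p p x o k k o p p p x o k k o p p p
The 12th stitch worked is p.

Stitch:
p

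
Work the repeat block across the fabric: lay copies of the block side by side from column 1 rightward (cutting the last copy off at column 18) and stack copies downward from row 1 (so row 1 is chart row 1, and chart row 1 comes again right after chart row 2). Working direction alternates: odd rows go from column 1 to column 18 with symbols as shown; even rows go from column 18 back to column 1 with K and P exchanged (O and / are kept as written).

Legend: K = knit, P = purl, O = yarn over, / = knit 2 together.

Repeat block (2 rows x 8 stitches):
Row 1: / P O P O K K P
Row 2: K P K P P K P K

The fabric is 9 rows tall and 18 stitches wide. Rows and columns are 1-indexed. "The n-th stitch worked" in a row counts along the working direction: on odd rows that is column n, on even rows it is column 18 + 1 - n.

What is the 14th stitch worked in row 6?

Row 6: (6-1) mod 2 = 1, so use chart row 2. Even row -> WS.
Chart row 2 tiled across columns 1-18: K P K P P K P K K P K P P K P K K P
Wrong side: read the tiled row from column 18 down to 1 and exchange K with P (leave O, /).
Row 6 as worked: K P P K P K K P K P P K P K K P K P
The 14th stitch worked is K.

Result:
K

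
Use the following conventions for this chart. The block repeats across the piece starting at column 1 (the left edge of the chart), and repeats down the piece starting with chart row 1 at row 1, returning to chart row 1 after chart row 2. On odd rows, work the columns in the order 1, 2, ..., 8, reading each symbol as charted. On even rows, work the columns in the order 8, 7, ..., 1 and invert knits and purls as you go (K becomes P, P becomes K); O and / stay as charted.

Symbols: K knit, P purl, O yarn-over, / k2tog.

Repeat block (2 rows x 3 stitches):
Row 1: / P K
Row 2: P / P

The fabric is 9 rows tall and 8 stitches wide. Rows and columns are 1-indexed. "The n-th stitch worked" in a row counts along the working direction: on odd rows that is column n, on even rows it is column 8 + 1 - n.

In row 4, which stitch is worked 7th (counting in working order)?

Stitch:
/

Derivation:
Row 4 uses chart row ((4-1) mod 2)+1 = 2. Row 4 is even, so WS.
Chart row 2 tiled across columns 1-8: P / P P / P P /
WS: work from column 8 back to column 1 (reverse the tiled row), swapping K<->P (O and / unchanged).
Row 4 as worked: / K K / K K / K
Counting 7 along the worked row gives /.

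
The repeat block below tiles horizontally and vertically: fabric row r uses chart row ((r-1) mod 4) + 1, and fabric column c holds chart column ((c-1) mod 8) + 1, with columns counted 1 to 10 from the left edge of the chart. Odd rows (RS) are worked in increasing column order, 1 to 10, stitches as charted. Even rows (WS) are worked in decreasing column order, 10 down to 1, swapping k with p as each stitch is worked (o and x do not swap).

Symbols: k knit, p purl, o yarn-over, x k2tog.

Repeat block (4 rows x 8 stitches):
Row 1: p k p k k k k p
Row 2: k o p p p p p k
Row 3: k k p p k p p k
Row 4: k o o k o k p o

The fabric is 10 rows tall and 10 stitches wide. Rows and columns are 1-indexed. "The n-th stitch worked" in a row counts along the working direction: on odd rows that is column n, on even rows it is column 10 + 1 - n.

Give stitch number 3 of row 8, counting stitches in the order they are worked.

Result:
o

Derivation:
Row 8 uses chart row ((8-1) mod 4)+1 = 4. Row 8 is even, so WS.
Chart row 4 tiled across columns 1-10: k o o k o k p o k o
WS: work from column 10 back to column 1 (reverse the tiled row), swapping k<->p (o and x unchanged).
Row 8 as worked: o p o k p o p o o p
Counting 3 along the worked row gives o.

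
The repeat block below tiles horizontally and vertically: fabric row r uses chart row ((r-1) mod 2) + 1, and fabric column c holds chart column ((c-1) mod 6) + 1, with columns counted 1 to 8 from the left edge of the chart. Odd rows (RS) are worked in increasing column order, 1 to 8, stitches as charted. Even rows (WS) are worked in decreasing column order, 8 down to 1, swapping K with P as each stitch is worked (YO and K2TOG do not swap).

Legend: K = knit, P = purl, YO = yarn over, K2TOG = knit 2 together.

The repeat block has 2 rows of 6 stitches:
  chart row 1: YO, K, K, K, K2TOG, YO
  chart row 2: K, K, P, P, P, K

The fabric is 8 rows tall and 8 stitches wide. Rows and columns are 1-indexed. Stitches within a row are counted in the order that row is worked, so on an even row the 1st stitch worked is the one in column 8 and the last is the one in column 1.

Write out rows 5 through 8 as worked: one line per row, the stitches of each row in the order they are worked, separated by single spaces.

Row 5: chart row 1, RS - tile across columns 1-8 and work as-is.
Row 6: chart row 2, WS - tiled (columns 1-8): K K P P P K K K; work from column 8 back to 1 with K<->P swapped.
Row 7: chart row 1, RS - tile across columns 1-8 and work as-is.
Row 8: chart row 2, WS - tiled (columns 1-8): K K P P P K K K; work from column 8 back to 1 with K<->P swapped.

Rows as worked:
YO K K K K2TOG YO YO K
P P P K K K P P
YO K K K K2TOG YO YO K
P P P K K K P P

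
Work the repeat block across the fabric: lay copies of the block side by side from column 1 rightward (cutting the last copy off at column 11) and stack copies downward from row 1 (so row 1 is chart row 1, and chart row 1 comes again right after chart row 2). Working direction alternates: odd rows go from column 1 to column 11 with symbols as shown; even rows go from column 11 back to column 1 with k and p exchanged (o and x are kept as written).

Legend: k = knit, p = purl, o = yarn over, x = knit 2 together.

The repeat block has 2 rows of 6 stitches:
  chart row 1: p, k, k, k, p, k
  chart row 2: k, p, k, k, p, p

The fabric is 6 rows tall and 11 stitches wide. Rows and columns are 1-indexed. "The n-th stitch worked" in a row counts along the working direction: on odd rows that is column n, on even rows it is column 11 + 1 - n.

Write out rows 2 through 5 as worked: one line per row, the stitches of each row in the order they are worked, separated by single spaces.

Result:
k p p k p k k p p k p
p k k k p k p k k k p
k p p k p k k p p k p
p k k k p k p k k k p

Derivation:
Row 2: chart row 2, WS - tiled (columns 1-11): k p k k p p k p k k p; work from column 11 back to 1 with k<->p swapped.
Row 3: chart row 1, RS - tile across columns 1-11 and work as-is.
Row 4: chart row 2, WS - tiled (columns 1-11): k p k k p p k p k k p; work from column 11 back to 1 with k<->p swapped.
Row 5: chart row 1, RS - tile across columns 1-11 and work as-is.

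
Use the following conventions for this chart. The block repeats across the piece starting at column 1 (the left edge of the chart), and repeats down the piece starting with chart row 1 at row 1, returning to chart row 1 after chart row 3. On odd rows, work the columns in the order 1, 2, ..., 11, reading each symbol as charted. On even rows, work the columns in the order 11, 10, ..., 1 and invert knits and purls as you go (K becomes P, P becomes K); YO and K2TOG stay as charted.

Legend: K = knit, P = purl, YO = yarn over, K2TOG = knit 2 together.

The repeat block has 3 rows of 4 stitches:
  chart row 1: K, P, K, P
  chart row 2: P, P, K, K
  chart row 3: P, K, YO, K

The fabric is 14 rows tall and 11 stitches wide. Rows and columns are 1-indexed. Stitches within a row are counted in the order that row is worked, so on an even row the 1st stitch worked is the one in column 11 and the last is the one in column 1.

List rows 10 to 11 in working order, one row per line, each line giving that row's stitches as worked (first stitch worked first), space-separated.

== ROWS AS WORKED ==
P K P K P K P K P K P
P P K K P P K K P P K

Derivation:
Row 10: chart row 1, WS - tiled (columns 1-11): K P K P K P K P K P K; work from column 11 back to 1 with K<->P swapped.
Row 11: chart row 2, RS - tile across columns 1-11 and work as-is.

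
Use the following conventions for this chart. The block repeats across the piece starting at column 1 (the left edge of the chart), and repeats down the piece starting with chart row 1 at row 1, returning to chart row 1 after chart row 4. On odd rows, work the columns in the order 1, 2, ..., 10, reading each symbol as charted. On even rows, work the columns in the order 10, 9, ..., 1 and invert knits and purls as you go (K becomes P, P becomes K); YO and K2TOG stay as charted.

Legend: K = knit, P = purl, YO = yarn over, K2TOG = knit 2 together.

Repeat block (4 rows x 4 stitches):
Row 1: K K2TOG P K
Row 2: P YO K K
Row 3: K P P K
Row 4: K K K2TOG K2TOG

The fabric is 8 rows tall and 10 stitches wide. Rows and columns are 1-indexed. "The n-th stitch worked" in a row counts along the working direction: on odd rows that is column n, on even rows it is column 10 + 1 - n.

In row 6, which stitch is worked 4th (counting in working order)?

== STITCH ==
P

Derivation:
For row 6: chart row = ((6-1) mod 4) + 1 = 2; this is a WS (even) row.
Chart row 2 tiled across columns 1-10: P YO K K P YO K K P YO
WS: work from column 10 back to column 1 (reverse the tiled row), swapping K<->P (YO and K2TOG unchanged).
Row 6 as worked: YO K P P YO K P P YO K
Counting 4 along the worked row gives P.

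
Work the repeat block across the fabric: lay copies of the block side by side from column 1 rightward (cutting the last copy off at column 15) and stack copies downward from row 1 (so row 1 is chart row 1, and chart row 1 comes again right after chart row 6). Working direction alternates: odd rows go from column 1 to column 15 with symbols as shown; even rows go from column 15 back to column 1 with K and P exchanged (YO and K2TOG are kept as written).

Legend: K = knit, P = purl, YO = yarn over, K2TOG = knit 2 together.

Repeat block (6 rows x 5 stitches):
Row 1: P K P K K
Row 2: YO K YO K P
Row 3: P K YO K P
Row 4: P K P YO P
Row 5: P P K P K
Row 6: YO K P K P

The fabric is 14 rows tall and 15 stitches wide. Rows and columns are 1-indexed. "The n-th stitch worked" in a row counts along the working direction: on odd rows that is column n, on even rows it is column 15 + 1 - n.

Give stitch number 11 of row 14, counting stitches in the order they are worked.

== STITCH ==
K

Derivation:
Row 14 uses chart row ((14-1) mod 6)+1 = 2. Row 14 is even, so WS.
Chart row 2 tiled across columns 1-15: YO K YO K P YO K YO K P YO K YO K P
Wrong side: read the tiled row from column 15 down to 1 and exchange K with P (leave YO, K2TOG).
Row 14 as worked: K P YO P YO K P YO P YO K P YO P YO
The 11th stitch worked is K.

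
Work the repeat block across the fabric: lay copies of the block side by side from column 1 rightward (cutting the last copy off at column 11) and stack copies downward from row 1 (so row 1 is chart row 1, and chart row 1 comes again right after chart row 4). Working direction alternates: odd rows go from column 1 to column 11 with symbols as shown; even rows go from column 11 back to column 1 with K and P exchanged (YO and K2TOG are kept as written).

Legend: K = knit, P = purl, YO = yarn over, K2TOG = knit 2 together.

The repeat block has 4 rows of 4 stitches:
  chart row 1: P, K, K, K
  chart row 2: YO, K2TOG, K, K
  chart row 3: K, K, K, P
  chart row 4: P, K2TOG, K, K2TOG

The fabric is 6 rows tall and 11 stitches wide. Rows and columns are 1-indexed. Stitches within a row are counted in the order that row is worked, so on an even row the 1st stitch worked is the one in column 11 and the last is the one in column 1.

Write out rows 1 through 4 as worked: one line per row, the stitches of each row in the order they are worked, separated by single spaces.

Result:
P K K K P K K K P K K
P K2TOG YO P P K2TOG YO P P K2TOG YO
K K K P K K K P K K K
P K2TOG K K2TOG P K2TOG K K2TOG P K2TOG K

Derivation:
Row 1: chart row 1, RS - tile across columns 1-11 and work as-is.
Row 2: chart row 2, WS - tiled (columns 1-11): YO K2TOG K K YO K2TOG K K YO K2TOG K; work from column 11 back to 1 with K<->P swapped.
Row 3: chart row 3, RS - tile across columns 1-11 and work as-is.
Row 4: chart row 4, WS - tiled (columns 1-11): P K2TOG K K2TOG P K2TOG K K2TOG P K2TOG K; work from column 11 back to 1 with K<->P swapped.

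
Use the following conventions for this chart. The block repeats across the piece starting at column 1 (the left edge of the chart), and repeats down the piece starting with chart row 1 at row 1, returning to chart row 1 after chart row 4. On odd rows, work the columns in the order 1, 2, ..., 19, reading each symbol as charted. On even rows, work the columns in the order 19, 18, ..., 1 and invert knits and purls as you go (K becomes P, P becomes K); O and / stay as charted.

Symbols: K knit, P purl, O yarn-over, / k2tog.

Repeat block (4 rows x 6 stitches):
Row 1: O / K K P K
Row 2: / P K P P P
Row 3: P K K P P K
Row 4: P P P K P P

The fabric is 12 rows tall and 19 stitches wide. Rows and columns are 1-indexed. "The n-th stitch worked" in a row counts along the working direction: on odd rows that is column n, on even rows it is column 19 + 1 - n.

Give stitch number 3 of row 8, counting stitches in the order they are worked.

Row 8: (8-1) mod 4 = 3, so use chart row 4. Even row -> WS.
Chart row 4 tiled across columns 1-19: P P P K P P P P P K P P P P P K P P P
WS: work from column 19 back to column 1 (reverse the tiled row), swapping K<->P (O and / unchanged).
Row 8 as worked: K K K P K K K K K P K K K K K P K K K
Stitch 3 in working order -> K

== STITCH ==
K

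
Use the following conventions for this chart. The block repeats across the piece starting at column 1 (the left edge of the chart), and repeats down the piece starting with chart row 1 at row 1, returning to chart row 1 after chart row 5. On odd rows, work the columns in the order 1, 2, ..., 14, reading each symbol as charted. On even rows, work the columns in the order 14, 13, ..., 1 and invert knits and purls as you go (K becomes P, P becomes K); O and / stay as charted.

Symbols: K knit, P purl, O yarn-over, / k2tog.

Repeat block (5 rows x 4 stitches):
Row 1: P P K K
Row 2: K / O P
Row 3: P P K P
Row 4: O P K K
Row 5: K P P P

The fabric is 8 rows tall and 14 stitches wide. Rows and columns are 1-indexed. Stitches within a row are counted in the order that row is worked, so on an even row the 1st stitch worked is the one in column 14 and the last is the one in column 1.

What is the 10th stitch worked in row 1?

Stitch:
P

Derivation:
Row 1: (1-1) mod 5 = 0, so use chart row 1. Odd row -> RS.
Chart row 1 tiled across columns 1-14: P P K K P P K K P P K K P P
Right side: take the tiled row as-is (worked left to right from column 1).
Counting 10 along the worked row gives P.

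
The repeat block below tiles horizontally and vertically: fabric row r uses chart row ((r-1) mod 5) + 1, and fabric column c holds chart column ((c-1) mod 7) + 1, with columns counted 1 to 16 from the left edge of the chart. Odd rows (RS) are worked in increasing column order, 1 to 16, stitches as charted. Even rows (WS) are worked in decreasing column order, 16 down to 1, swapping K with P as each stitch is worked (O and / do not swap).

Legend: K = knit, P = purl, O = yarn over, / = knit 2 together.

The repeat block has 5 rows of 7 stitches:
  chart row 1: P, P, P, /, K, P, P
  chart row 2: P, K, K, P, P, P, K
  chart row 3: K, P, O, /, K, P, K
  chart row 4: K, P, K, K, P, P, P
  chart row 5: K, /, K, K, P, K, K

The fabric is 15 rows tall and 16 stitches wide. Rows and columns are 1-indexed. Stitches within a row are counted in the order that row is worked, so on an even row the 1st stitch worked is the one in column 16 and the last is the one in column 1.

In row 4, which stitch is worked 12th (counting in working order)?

Result:
K

Derivation:
For row 4: chart row = ((4-1) mod 5) + 1 = 4; this is a WS (even) row.
Chart row 4 tiled across columns 1-16: K P K K P P P K P K K P P P K P
Wrong side: read the tiled row from column 16 down to 1 and exchange K with P (leave O, /).
Row 4 as worked: K P K K K P P K P K K K P P K P
Stitch 12 in working order -> K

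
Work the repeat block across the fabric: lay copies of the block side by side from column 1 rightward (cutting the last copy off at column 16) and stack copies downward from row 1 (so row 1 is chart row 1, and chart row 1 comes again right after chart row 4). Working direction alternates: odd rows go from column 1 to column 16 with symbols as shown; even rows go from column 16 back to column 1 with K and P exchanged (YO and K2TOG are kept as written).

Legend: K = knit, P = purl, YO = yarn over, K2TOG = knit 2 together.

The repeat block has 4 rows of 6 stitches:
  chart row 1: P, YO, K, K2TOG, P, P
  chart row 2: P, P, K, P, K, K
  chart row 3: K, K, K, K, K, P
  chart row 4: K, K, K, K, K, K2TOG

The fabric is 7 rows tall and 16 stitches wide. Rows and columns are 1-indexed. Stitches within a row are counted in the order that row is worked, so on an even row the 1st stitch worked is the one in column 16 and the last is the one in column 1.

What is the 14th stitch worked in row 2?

Row 2 uses chart row ((2-1) mod 4)+1 = 2. Row 2 is even, so WS.
Chart row 2 tiled across columns 1-16: P P K P K K P P K P K K P P K P
WS: work from column 16 back to column 1 (reverse the tiled row), swapping K<->P (YO and K2TOG unchanged).
Row 2 as worked: K P K K P P K P K K P P K P K K
Stitch 14 in working order -> P

Stitch:
P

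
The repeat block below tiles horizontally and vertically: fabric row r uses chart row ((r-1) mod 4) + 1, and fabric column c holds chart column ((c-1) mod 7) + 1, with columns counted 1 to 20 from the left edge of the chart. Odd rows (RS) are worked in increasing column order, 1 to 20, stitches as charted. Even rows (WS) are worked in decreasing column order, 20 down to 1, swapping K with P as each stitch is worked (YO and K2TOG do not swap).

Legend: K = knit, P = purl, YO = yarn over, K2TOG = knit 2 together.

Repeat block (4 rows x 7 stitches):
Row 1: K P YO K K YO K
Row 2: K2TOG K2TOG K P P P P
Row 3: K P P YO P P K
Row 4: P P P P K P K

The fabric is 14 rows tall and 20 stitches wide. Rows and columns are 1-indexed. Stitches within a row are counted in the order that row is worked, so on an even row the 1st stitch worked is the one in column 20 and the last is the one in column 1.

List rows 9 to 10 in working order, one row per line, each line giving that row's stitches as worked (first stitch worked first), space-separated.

Rows as worked:
K P YO K K YO K K P YO K K YO K K P YO K K YO
K K K P K2TOG K2TOG K K K K P K2TOG K2TOG K K K K P K2TOG K2TOG

Derivation:
Row 9: chart row 1, RS - tile across columns 1-20 and work as-is.
Row 10: chart row 2, WS - tiled (columns 1-20): K2TOG K2TOG K P P P P K2TOG K2TOG K P P P P K2TOG K2TOG K P P P; work from column 20 back to 1 with K<->P swapped.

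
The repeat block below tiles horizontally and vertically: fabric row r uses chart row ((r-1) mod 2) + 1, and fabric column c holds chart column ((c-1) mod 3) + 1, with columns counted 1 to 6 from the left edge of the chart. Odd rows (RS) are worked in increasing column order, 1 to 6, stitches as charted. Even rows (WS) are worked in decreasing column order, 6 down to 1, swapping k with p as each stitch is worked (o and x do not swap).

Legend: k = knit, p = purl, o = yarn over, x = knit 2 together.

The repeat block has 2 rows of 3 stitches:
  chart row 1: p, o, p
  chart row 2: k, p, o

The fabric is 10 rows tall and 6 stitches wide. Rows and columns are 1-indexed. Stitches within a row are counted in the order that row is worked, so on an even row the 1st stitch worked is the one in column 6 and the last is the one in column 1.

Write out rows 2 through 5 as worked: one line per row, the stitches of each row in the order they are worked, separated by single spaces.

Rows as worked:
o k p o k p
p o p p o p
o k p o k p
p o p p o p

Derivation:
Row 2: chart row 2, WS - tiled (columns 1-6): k p o k p o; work from column 6 back to 1 with k<->p swapped.
Row 3: chart row 1, RS - tile across columns 1-6 and work as-is.
Row 4: chart row 2, WS - tiled (columns 1-6): k p o k p o; work from column 6 back to 1 with k<->p swapped.
Row 5: chart row 1, RS - tile across columns 1-6 and work as-is.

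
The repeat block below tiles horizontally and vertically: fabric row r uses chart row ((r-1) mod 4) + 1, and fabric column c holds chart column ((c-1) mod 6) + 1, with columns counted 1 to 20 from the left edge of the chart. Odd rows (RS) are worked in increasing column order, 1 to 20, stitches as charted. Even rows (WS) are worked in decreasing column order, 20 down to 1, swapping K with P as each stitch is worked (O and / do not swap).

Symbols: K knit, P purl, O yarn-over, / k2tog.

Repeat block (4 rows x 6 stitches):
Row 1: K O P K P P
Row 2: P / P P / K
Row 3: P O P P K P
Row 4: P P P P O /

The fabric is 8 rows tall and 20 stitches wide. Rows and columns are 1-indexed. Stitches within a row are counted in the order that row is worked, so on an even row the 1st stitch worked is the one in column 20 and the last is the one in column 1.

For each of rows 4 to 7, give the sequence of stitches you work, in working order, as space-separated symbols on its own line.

Row 4: chart row 4, WS - tiled (columns 1-20): P P P P O / P P P P O / P P P P O / P P; work from column 20 back to 1 with K<->P swapped.
Row 5: chart row 1, RS - tile across columns 1-20 and work as-is.
Row 6: chart row 2, WS - tiled (columns 1-20): P / P P / K P / P P / K P / P P / K P /; work from column 20 back to 1 with K<->P swapped.
Row 7: chart row 3, RS - tile across columns 1-20 and work as-is.

== ROWS AS WORKED ==
K K / O K K K K / O K K K K / O K K K K
K O P K P P K O P K P P K O P K P P K O
/ K P / K K / K P / K K / K P / K K / K
P O P P K P P O P P K P P O P P K P P O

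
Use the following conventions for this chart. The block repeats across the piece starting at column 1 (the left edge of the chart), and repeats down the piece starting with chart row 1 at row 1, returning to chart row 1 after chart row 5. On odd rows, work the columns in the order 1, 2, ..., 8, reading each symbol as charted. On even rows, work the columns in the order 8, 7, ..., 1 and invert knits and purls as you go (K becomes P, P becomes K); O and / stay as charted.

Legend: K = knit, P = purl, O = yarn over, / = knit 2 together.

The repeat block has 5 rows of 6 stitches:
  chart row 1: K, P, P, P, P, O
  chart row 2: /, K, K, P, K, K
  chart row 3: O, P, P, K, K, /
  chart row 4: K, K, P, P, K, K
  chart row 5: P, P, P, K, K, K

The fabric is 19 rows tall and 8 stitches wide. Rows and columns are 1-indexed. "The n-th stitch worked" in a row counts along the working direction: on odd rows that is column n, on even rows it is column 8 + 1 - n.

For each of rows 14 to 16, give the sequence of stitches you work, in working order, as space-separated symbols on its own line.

Row 14: chart row 4, WS - tiled (columns 1-8): K K P P K K K K; work from column 8 back to 1 with K<->P swapped.
Row 15: chart row 5, RS - tile across columns 1-8 and work as-is.
Row 16: chart row 1, WS - tiled (columns 1-8): K P P P P O K P; work from column 8 back to 1 with K<->P swapped.

Result:
P P P P K K P P
P P P K K K P P
K P O K K K K P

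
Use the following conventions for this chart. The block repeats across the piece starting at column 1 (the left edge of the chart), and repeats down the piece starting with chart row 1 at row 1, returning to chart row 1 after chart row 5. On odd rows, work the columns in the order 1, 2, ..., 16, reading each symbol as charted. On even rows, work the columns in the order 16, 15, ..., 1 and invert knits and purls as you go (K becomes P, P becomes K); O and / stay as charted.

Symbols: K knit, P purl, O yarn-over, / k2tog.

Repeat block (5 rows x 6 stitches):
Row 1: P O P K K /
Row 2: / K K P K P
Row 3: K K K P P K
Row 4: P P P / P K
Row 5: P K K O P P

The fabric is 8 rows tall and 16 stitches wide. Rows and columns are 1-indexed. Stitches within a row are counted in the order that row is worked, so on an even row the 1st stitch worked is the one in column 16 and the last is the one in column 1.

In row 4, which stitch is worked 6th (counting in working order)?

Row 4 uses chart row ((4-1) mod 5)+1 = 4. Row 4 is even, so WS.
Chart row 4 tiled across columns 1-16: P P P / P K P P P / P K P P P /
WS row: flip the tiled sequence (start at column 16) and apply K<->P; O and / stay.
Row 4 as worked: / K K K P K / K K K P K / K K K
Counting 6 along the worked row gives K.

Result:
K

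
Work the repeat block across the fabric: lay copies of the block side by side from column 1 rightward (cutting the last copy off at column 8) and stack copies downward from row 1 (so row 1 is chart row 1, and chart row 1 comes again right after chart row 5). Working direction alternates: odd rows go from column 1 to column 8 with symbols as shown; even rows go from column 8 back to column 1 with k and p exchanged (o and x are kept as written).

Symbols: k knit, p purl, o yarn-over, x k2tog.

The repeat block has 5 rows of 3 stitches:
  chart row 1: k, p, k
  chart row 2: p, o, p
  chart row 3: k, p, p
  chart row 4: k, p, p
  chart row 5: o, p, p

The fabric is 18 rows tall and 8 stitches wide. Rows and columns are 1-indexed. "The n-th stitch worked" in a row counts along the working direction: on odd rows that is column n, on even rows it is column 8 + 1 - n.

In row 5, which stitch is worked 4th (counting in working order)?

Result:
o

Derivation:
Row 5 uses chart row ((5-1) mod 5)+1 = 5. Row 5 is odd, so RS.
Chart row 5 tiled across columns 1-8: o p p o p p o p
Right side: take the tiled row as-is (worked left to right from column 1).
The 4th stitch worked is o.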